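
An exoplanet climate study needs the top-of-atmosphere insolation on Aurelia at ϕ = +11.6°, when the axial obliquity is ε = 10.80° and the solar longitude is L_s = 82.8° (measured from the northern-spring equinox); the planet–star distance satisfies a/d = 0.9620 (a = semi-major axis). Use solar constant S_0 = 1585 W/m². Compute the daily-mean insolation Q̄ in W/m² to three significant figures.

Q̄ ≈ 477 W/m²

Solar declination: sin δ = sin ε · sin L_s = sin 10.80° × sin 82.8° = 0.18590, so δ = +10.714°.
cos h₀ = −tan(+11.6°) tan(+10.714°) = -0.0388, h₀ = 1.6096 rad.
Bracket: h₀ sin ϕ sin δ + cos ϕ cos δ sin h₀ = 1.6096×0.20108×0.18590 + 0.97958×0.98257×0.99925 = 0.060168 + 0.961784 = 1.021952.
Inverse-square distance factor (a/d)² = 0.9620² = 0.925444.
Q̄ = (S_0/π) × 0.925444 × [bracket] = (1585/π) × 0.925444 × 1.021952 = 477.2 W/m².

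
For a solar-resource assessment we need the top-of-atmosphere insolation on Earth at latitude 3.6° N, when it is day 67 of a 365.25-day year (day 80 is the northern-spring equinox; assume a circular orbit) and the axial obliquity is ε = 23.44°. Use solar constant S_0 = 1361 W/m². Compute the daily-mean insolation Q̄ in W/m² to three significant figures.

Solar longitude: L_s = 360° × (67 − 80)/365.25 = -12.813°, i.e. -12.813° + 360° = 347.187°.
sin δ = sin 23.44° × sin 347.187° = -0.08822, so δ = -5.061°.
cos h₀ = −tan(+3.6°) tan(-5.061°) = 0.0056, h₀ = 1.5652 rad.
Bracket: h₀ sin ϕ sin δ + cos ϕ cos δ sin h₀ = 1.5652×0.06279×-0.08822 + 0.99803×0.99610×0.99998 = -0.008670 + 0.994118 = 0.985448.
Q̄ = (S_0/π) × [bracket] = (1361/π) × 0.985448 = 426.9 W/m².

Q̄ ≈ 427 W/m²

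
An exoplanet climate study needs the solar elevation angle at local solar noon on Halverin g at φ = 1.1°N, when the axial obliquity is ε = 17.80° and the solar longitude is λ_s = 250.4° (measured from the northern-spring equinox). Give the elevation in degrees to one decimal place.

Solar declination: sin δ = sin ε · sin λ_s = sin 17.80° × sin 250.4° = -0.28798, so δ = -16.737°.
At local noon the hour angle is zero, so the zenith angle equals |φ − δ| = |+1.1° − (-16.737°)| = 17.837°.
Elevation = 90° − 17.837° = 72.2°.

72.2°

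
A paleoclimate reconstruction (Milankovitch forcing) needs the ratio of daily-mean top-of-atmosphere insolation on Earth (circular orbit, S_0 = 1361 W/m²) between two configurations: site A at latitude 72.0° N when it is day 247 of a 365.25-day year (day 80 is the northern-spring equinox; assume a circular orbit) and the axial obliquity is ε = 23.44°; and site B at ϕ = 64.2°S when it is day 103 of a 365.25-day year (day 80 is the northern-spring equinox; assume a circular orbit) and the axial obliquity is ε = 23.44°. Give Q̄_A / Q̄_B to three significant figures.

— Configuration A (ϕ=+72.0°):
Solar longitude: L_s = 360° × (247 − 80)/365.25 = 164.600°.
sin δ = sin 23.44° × sin 164.600° = 0.10564, so δ = +6.064°.
cos h₀ = −tan(+72.0°) tan(+6.064°) = -0.3269, h₀ = 1.9039 rad.
Bracket: h₀ sin ϕ sin δ + cos ϕ cos δ sin h₀ = 1.9039×0.95106×0.10564 + 0.30902×0.99440×0.94504 = 0.191285 + 0.290401 = 0.481686.
Q̄ = (S_0/π) × [bracket] = (1361/π) × 0.481686 = 208.68 W/m².
— Configuration B (ϕ=-64.2°):
Solar longitude: L_s = 360° × (103 − 80)/365.25 = 22.669°.
sin δ = sin 23.44° × sin 22.669° = 0.15331, so δ = +8.819°.
cos h₀ = −tan(-64.2°) tan(+8.819°) = 0.3209, h₀ = 1.2441 rad.
Bracket: h₀ sin ϕ sin δ + cos ϕ cos δ sin h₀ = 1.2441×-0.90032×0.15331 + 0.43523×0.98818×0.94710 = -0.171721 + 0.407334 = 0.235613.
Q̄ = (S_0/π) × [bracket] = (1361/π) × 0.235613 = 102.07 W/m².
Ratio Q̄_A / Q̄_B = 208.68 / 102.07 = 2.044.

Q̄_A / Q̄_B ≈ 2.04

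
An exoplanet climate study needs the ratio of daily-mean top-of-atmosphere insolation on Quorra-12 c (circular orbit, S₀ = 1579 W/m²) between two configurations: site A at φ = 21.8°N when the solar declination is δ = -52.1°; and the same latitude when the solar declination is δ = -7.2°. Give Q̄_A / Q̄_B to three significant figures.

— Configuration A (φ=+21.8°):
cos H₀ = −tan(+21.8°) tan(-52.100°) = 0.5138, H₀ = 1.0312 rad.
Bracket: H₀ sin φ sin δ + cos φ cos δ sin H₀ = 1.0312×0.37137×-0.78908 + 0.92849×0.61429×0.85792 = -0.302184 + 0.489325 = 0.187141.
Q̄ = (S₀/π) × [bracket] = (1579/π) × 0.187141 = 94.059 W/m².
— Configuration B (φ=+21.8°):
cos H₀ = −tan(+21.8°) tan(-7.200°) = 0.0505, H₀ = 1.5202 rad.
Bracket: H₀ sin φ sin δ + cos φ cos δ sin H₀ = 1.5202×0.37137×-0.12533 + 0.92849×0.99211×0.99872 = -0.070756 + 0.919985 = 0.849229.
Q̄ = (S₀/π) × [bracket] = (1579/π) × 0.849229 = 426.83 W/m².
Ratio Q̄_A / Q̄_B = 94.059 / 426.83 = 0.2204.

Q̄_A / Q̄_B ≈ 0.220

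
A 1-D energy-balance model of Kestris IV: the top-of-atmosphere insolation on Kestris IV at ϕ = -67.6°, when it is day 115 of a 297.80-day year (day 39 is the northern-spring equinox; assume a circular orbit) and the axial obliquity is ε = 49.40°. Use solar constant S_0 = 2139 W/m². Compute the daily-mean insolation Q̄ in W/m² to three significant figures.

Q̄ ≈ 0.00 W/m²

Solar longitude: L_s = 360° × (115 − 39)/297.80 = 91.874°.
sin δ = sin 49.40° × sin 91.874° = 0.75887, so δ = +49.364°.
cos h₀ = −tan(-67.6°) tan(+49.364°) = 2.8271 ≥ 1 ⇒ polar night, h₀ = 0 and Q̄ = 0.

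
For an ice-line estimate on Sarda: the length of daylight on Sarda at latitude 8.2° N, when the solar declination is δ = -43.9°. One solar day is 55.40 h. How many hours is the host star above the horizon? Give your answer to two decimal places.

cos h₀ = −tan ϕ · tan δ = −tan(+8.2°) × tan(-43.900°) = 0.1387, so h₀ = 1.4317 rad = 82.03°.
Daylight = 2h₀/(2π) × 55.40 h = (1.4317/π) × 55.40 = 25.25 h.

25.25 h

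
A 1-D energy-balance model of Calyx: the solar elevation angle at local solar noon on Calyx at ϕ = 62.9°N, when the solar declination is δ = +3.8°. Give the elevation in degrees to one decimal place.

30.9°

At local noon the hour angle is zero, so the zenith angle equals |ϕ − δ| = |+62.9° − (+3.800°)| = 59.100°.
Elevation = 90° − 59.100° = 30.9°.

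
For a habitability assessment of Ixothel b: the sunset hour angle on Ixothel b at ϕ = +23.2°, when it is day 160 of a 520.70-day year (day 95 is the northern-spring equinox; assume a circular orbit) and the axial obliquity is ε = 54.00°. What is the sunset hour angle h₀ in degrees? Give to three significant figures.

h₀ = 107°

Solar longitude: L_s = 360° × (160 − 95)/520.70 = 44.940°.
sin δ = sin 54.00° × sin 44.940° = 0.57146, so δ = +34.852°.
cos h₀ = −tan ϕ · tan δ = −tan(+23.2°) × tan(+34.852°) = -0.2985, so h₀ = 1.8739 rad = 107.37°.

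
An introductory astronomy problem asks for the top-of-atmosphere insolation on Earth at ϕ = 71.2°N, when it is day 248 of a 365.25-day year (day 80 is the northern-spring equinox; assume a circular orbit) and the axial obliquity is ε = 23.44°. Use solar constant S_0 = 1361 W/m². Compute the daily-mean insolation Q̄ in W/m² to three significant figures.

Solar longitude: L_s = 360° × (248 − 80)/365.25 = 165.585°.
sin δ = sin 23.44° × sin 165.585° = 0.09903, so δ = +5.683°.
cos h₀ = −tan(+71.2°) tan(+5.683°) = -0.2923, h₀ = 1.8675 rad.
Bracket: h₀ sin ϕ sin δ + cos ϕ cos δ sin h₀ = 1.8675×0.94665×0.09903 + 0.32227×0.99508×0.95632 = 0.175072 + 0.306677 = 0.481749.
Q̄ = (S_0/π) × [bracket] = (1361/π) × 0.481749 = 208.7 W/m².

Q̄ ≈ 209 W/m²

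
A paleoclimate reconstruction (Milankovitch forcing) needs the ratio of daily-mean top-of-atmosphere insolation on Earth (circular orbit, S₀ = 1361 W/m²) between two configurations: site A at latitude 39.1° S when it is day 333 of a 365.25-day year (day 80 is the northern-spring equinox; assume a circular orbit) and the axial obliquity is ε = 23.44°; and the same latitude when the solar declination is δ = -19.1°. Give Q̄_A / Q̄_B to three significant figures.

Q̄_A / Q̄_B ≈ 1.04

— Configuration A (φ=-39.1°):
Solar longitude: λ_s = 360° × (333 − 80)/365.25 = 249.363°.
sin δ = sin 23.44° × sin 249.363° = -0.37226, so δ = -21.855°.
cos H₀ = −tan(-39.1°) tan(-21.855°) = -0.3260, H₀ = 1.9028 rad.
Bracket: H₀ sin φ sin δ + cos φ cos δ sin H₀ = 1.9028×-0.63068×-0.37226 + 0.77605×0.92813×0.94538 = 0.446734 + 0.680934 = 1.127668.
Q̄ = (S₀/π) × [bracket] = (1361/π) × 1.127668 = 488.53 W/m².
— Configuration B (φ=-39.1°):
cos H₀ = −tan(-39.1°) tan(-19.100°) = -0.2814, H₀ = 1.8561 rad.
Bracket: H₀ sin φ sin δ + cos φ cos δ sin H₀ = 1.8561×-0.63068×-0.32722 + 0.77605×0.94495×0.95959 = 0.383045 + 0.703695 = 1.086740.
Q̄ = (S₀/π) × [bracket] = (1361/π) × 1.086740 = 470.80 W/m².
Ratio Q̄_A / Q̄_B = 488.53 / 470.80 = 1.038.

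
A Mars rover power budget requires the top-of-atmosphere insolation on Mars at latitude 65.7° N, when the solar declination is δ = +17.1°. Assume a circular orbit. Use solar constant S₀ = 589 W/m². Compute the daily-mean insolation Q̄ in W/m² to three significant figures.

Q̄ ≈ 171 W/m²

cos H₀ = −tan(+65.7°) tan(+17.100°) = -0.6813, H₀ = 2.3204 rad.
Bracket: H₀ sin φ sin δ + cos φ cos δ sin H₀ = 2.3204×0.91140×0.29404 + 0.41151×0.95579×0.73196 = 0.621839 + 0.287892 = 0.909731.
Q̄ = (S₀/π) × [bracket] = (589/π) × 0.909731 = 170.6 W/m².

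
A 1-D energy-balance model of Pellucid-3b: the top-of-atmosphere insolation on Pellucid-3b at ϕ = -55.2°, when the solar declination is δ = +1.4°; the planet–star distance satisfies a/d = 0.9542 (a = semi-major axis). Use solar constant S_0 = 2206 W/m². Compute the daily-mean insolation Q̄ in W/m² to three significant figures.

cos h₀ = −tan(-55.2°) tan(+1.400°) = 0.0352, h₀ = 1.5356 rad.
Bracket: h₀ sin ϕ sin δ + cos ϕ cos δ sin h₀ = 1.5356×-0.82115×0.02443 + 0.57071×0.99970×0.99938 = -0.030805 + 0.570185 = 0.539380.
Inverse-square distance factor (a/d)² = 0.9542² = 0.910498.
Q̄ = (S_0/π) × 0.910498 × [bracket] = (2206/π) × 0.910498 × 0.539380 = 344.8 W/m².

Q̄ ≈ 345 W/m²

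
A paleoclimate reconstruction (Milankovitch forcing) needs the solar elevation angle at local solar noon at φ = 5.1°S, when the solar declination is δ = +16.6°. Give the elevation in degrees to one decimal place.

68.3°

At local noon the hour angle is zero, so the zenith angle equals |φ − δ| = |-5.1° − (+16.600°)| = 21.700°.
Elevation = 90° − 21.700° = 68.3°.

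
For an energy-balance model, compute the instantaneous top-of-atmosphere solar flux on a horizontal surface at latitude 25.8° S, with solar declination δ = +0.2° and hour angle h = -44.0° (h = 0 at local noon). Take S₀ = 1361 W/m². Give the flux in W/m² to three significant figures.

879 W/m²

cos θ_z = sin φ sin δ + cos φ cos δ cos h = -0.001519 + 0.647631 = 0.646112.
Flux = S₀ · cos θ_z = 1361 × 0.646112 = 879.4 W/m².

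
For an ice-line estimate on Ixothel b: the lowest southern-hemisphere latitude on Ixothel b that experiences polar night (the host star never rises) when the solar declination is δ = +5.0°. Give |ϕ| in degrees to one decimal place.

Polar night requires cos h₀ = −tan ϕ tan δ ≥ 1, i.e. tan ϕ tan δ ≤ −1.
The boundary is |tan ϕ| · |tan δ| = 1, so |ϕ| = 90° − |δ| = 90° − 5.0° = 85.0° in the southern hemisphere.

|ϕ| = 85.0°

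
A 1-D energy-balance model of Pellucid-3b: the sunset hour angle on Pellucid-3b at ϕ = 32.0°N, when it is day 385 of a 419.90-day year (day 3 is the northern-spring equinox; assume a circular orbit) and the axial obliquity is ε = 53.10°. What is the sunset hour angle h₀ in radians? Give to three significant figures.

h₀ = 1.27 rad

Solar longitude: L_s = 360° × (385 − 3)/419.90 = 327.507°.
sin δ = sin 53.10° × sin 327.507° = -0.42959, so δ = -25.442°.
cos h₀ = −tan ϕ · tan δ = −tan(+32.0°) × tan(-25.442°) = 0.2973, so h₀ = 1.2690 rad = 72.71°.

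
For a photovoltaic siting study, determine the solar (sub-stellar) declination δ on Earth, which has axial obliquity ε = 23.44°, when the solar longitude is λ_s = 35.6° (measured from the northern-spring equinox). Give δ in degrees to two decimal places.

sin δ = sin ε · sin λ_s = sin 23.44° × sin 35.6° = 0.231562.
δ = arcsin(0.231562) = +13.39°.

δ = +13.39°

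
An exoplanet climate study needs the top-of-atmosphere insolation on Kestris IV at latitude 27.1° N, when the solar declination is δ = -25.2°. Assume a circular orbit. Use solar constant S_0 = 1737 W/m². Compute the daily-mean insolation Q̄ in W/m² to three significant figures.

Q̄ ≈ 290 W/m²

cos h₀ = −tan(+27.1°) tan(-25.200°) = 0.2408, h₀ = 1.3276 rad.
Bracket: h₀ sin ϕ sin δ + cos ϕ cos δ sin h₀ = 1.3276×0.45554×-0.42578 + 0.89021×0.90483×0.97057 = -0.257501 + 0.781783 = 0.524282.
Q̄ = (S_0/π) × [bracket] = (1737/π) × 0.524282 = 289.9 W/m².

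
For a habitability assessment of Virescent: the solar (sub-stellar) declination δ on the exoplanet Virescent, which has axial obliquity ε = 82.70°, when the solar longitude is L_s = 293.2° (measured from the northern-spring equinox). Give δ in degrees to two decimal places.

δ = -65.74°

sin δ = sin ε · sin L_s = sin 82.70° × sin 293.2° = -0.911685.
δ = arcsin(-0.911685) = -65.74°.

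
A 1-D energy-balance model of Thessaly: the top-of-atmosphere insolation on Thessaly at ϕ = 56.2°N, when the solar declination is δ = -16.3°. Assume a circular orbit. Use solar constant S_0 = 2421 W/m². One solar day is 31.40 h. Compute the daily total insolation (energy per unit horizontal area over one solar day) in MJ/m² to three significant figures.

cos h₀ = −tan(+56.2°) tan(-16.300°) = 0.4368, h₀ = 1.1187 rad.
Bracket: h₀ sin ϕ sin δ + cos ϕ cos δ sin h₀ = 1.1187×0.83098×-0.28067 + 0.55630×0.95981×0.89955 = -0.260916 + 0.480308 = 0.219392.
Q̄ = (S_0/π) × [bracket] = (2421/π) × 0.219392 = 169.07 W/m².
Daily total = Q̄ × 31.40 h × 3600 s/h = 169.07 × 31.40 × 3600 / 10⁶ = 19.11 MJ/m².

19.1 MJ/m²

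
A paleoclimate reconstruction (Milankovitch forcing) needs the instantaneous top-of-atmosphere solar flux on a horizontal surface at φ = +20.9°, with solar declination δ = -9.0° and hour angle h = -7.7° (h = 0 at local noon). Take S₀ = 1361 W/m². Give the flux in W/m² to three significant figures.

cos θ_z = sin φ sin δ + cos φ cos δ cos h = -0.055806 + 0.914383 = 0.858577.
Flux = S₀ · cos θ_z = 1361 × 0.858577 = 1169 W/m².

1.17e+03 W/m²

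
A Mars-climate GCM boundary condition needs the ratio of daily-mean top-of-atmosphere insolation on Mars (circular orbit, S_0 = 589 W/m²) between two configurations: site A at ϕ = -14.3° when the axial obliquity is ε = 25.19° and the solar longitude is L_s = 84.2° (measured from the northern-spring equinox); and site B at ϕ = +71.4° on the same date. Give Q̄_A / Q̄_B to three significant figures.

Q̄_A / Q̄_B ≈ 0.571

— Configuration A (ϕ=-14.3°):
Solar declination: sin δ = sin ε · sin L_s = sin 25.19° × sin 84.2° = 0.42344, so δ = +25.052°.
cos h₀ = −tan(-14.3°) tan(+25.052°) = 0.1191, h₀ = 1.4514 rad.
Bracket: h₀ sin ϕ sin δ + cos ϕ cos δ sin h₀ = 1.4514×-0.24700×0.42344 + 0.96902×0.90592×0.99288 = -0.151801 + 0.871604 = 0.719803.
Q̄ = (S_0/π) × [bracket] = (589/π) × 0.719803 = 134.95 W/m².
— Configuration B (ϕ=+71.4°):
cos h₀ = −tan(+71.4°) tan(+25.052°) = -1.3889 ≤ −1 ⇒ polar day, h₀ = π.
Bracket: h₀ sin ϕ sin δ + cos ϕ cos δ sin h₀ = 3.1416×0.94777×0.42344 + 0.31896×0.90592×0.00000 = 1.260799 + 0.000000 = 1.260799.
Q̄ = (S_0/π) × [bracket] = (589/π) × 1.260799 = 236.38 W/m².
Ratio Q̄_A / Q̄_B = 134.95 / 236.38 = 0.5709.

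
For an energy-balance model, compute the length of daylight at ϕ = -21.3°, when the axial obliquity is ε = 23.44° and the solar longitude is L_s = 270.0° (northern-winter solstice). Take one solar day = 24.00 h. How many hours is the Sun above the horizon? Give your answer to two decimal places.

Solar declination: sin δ = sin ε · sin L_s = sin 23.44° × sin 270.0° = -0.39779, so δ = -23.440°.
cos h₀ = −tan ϕ · tan δ = −tan(-21.3°) × tan(-23.440°) = -0.1690, so h₀ = 1.7407 rad = 99.73°.
Daylight = 2h₀/(2π) × 24.00 h = (1.7407/π) × 24.00 = 13.30 h.

13.30 h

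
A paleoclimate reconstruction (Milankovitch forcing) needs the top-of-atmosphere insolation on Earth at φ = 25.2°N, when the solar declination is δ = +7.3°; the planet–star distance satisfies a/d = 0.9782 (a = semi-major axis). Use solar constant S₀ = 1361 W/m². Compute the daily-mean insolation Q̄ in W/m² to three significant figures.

Q̄ ≈ 408 W/m²

cos H₀ = −tan(+25.2°) tan(+7.300°) = -0.0603, H₀ = 1.6311 rad.
Bracket: H₀ sin φ sin δ + cos φ cos δ sin H₀ = 1.6311×0.42578×0.12706 + 0.90483×0.99189×0.99818 = 0.088242 + 0.895858 = 0.984100.
Inverse-square distance factor (a/d)² = 0.9782² = 0.956875.
Q̄ = (S₀/π) × 0.956875 × [bracket] = (1361/π) × 0.956875 × 0.984100 = 407.9 W/m².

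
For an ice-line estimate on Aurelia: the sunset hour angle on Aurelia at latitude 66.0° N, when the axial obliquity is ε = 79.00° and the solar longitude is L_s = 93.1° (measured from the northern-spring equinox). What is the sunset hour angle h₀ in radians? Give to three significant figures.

h₀ = 3.14 rad

Solar declination: sin δ = sin ε · sin L_s = sin 79.00° × sin 93.1° = 0.98019, so δ = +78.577°.
Sunrise equation: cos h₀ = −tan ϕ · tan δ = -11.1158 ≤ −1, so the host star never sets (polar day) and h₀ = π.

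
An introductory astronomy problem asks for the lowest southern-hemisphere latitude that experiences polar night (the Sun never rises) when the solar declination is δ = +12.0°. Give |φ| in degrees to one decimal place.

|φ| = 78.0°

Polar night requires cos H₀ = −tan φ tan δ ≥ 1, i.e. tan φ tan δ ≤ −1.
The boundary is |tan φ| · |tan δ| = 1, so |φ| = 90° − |δ| = 90° − 12.0° = 78.0° in the southern hemisphere.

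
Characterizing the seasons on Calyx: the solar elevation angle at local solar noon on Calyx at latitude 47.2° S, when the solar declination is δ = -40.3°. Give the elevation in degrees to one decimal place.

83.1°

At local noon the hour angle is zero, so the zenith angle equals |φ − δ| = |-47.2° − (-40.300°)| = 6.900°.
Elevation = 90° − 6.900° = 83.1°.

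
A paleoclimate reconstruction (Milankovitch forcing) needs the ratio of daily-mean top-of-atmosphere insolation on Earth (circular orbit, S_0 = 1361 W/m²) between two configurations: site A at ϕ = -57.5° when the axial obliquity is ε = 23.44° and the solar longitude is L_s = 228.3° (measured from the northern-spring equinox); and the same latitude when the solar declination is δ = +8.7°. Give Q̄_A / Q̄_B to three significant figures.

Q̄_A / Q̄_B ≈ 2.80

— Configuration A (ϕ=-57.5°):
Solar declination: sin δ = sin ε · sin L_s = sin 23.44° × sin 228.3° = -0.29700, so δ = -17.278°.
cos h₀ = −tan(-57.5°) tan(-17.278°) = -0.4882, h₀ = 2.0809 rad.
Bracket: h₀ sin ϕ sin δ + cos ϕ cos δ sin h₀ = 2.0809×-0.84339×-0.29700 + 0.53730×0.95488×0.87271 = 0.521238 + 0.447750 = 0.968988.
Q̄ = (S_0/π) × [bracket] = (1361/π) × 0.968988 = 419.78 W/m².
— Configuration B (ϕ=-57.5°):
cos h₀ = −tan(-57.5°) tan(+8.700°) = 0.2402, h₀ = 1.3282 rad.
Bracket: h₀ sin ϕ sin δ + cos ϕ cos δ sin h₀ = 1.3282×-0.84339×0.15126 + 0.53730×0.98849×0.97072 = -0.169440 + 0.515565 = 0.346125.
Q̄ = (S_0/π) × [bracket] = (1361/π) × 0.346125 = 149.95 W/m².
Ratio Q̄_A / Q̄_B = 419.78 / 149.95 = 2.799.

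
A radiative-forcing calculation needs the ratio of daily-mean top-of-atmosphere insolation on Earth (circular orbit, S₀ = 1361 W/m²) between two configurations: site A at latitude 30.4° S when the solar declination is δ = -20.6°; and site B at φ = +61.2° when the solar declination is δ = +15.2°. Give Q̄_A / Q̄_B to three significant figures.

Q̄_A / Q̄_B ≈ 1.25

— Configuration A (φ=-30.4°):
cos H₀ = −tan(-30.4°) tan(-20.600°) = -0.2205, H₀ = 1.7931 rad.
Bracket: H₀ sin φ sin δ + cos φ cos δ sin H₀ = 1.7931×-0.50603×-0.35184 + 0.86251×0.93606×0.97538 = 0.319246 + 0.787484 = 1.106730.
Q̄ = (S₀/π) × [bracket] = (1361/π) × 1.106730 = 479.46 W/m².
— Configuration B (φ=+61.2°):
cos H₀ = −tan(+61.2°) tan(+15.200°) = -0.4942, H₀ = 2.0877 rad.
Bracket: H₀ sin φ sin δ + cos φ cos δ sin H₀ = 2.0877×0.87631×0.26219 + 0.48175×0.96502×0.86934 = 0.479669 + 0.404155 = 0.883824.
Q̄ = (S₀/π) × [bracket] = (1361/π) × 0.883824 = 382.89 W/m².
Ratio Q̄_A / Q̄_B = 479.46 / 382.89 = 1.252.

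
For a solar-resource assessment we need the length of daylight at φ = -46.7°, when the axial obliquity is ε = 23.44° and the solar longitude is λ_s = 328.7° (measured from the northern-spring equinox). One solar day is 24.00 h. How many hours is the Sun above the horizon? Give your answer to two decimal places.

13.73 h

Solar declination: sin δ = sin ε · sin λ_s = sin 23.44° × sin 328.7° = -0.20666, so δ = -11.927°.
cos H₀ = −tan φ · tan δ = −tan(-46.7°) × tan(-11.927°) = -0.2241, so H₀ = 1.7969 rad = 102.95°.
Daylight = 2H₀/(2π) × 24.00 h = (1.7969/π) × 24.00 = 13.73 h.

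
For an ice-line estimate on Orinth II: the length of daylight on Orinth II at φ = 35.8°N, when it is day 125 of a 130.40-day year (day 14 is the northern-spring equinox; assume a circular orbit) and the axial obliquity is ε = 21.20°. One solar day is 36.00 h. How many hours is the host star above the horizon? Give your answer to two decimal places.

15.47 h

Solar longitude: λ_s = 360° × (125 − 14)/130.40 = 306.442°.
sin δ = sin 21.20° × sin 306.442° = -0.29091, so δ = -16.913°.
cos H₀ = −tan φ · tan δ = −tan(+35.8°) × tan(-16.913°) = 0.2193, so H₀ = 1.3497 rad = 77.33°.
Daylight = 2H₀/(2π) × 36.00 h = (1.3497/π) × 36.00 = 15.47 h.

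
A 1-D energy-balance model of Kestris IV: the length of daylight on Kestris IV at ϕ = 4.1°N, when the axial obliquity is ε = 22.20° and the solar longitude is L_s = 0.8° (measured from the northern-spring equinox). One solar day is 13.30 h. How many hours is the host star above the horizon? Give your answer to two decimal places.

6.65 h

Solar declination: sin δ = sin ε · sin L_s = sin 22.20° × sin 0.8° = 0.00528, so δ = +0.302°.
cos h₀ = −tan ϕ · tan δ = −tan(+4.1°) × tan(+0.302°) = -0.0004, so h₀ = 1.5712 rad = 90.02°.
Daylight = 2h₀/(2π) × 13.30 h = (1.5712/π) × 13.30 = 6.65 h.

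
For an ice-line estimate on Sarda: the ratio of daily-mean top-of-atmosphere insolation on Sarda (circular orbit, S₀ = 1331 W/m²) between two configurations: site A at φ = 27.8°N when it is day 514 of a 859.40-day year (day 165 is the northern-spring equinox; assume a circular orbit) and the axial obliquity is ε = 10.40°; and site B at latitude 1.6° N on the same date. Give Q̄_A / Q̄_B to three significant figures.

— Configuration A (φ=+27.8°):
Solar longitude: λ_s = 360° × (514 − 165)/859.40 = 146.195°.
sin δ = sin 10.40° × sin 146.195° = 0.10044, so δ = +5.764°.
cos H₀ = −tan(+27.8°) tan(+5.764°) = -0.0532, H₀ = 1.6240 rad.
Bracket: H₀ sin φ sin δ + cos φ cos δ sin H₀ = 1.6240×0.46639×0.10044 + 0.88458×0.99494×0.99858 = 0.076075 + 0.878854 = 0.954929.
Q̄ = (S₀/π) × [bracket] = (1331/π) × 0.954929 = 404.58 W/m².
— Configuration B (φ=+1.6°):
cos H₀ = −tan(+1.6°) tan(+5.764°) = -0.0028, H₀ = 1.5736 rad.
Bracket: H₀ sin φ sin δ + cos φ cos δ sin H₀ = 1.5736×0.02792×0.10044 + 0.99961×0.99494×1.00000 = 0.004413 + 0.994552 = 0.998965.
Q̄ = (S₀/π) × [bracket] = (1331/π) × 0.998965 = 423.23 W/m².
Ratio Q̄_A / Q̄_B = 404.58 / 423.23 = 0.9559.

Q̄_A / Q̄_B ≈ 0.956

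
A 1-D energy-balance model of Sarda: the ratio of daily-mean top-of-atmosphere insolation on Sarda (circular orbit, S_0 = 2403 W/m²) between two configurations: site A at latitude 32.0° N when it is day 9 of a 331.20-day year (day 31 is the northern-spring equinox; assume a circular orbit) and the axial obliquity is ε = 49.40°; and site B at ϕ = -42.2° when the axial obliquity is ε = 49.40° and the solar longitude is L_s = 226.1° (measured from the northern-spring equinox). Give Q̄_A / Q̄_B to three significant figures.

— Configuration A (ϕ=+32.0°):
Solar longitude: L_s = 360° × (9 − 31)/331.20 = -23.913°, i.e. -23.913° + 360° = 336.087°.
sin δ = sin 49.40° × sin 336.087° = -0.30777, so δ = -17.925°.
cos h₀ = −tan(+32.0°) tan(-17.925°) = 0.2021, h₀ = 1.3673 rad.
Bracket: h₀ sin ϕ sin δ + cos ϕ cos δ sin h₀ = 1.3673×0.52992×-0.30777 + 0.84805×0.95146×0.97936 = -0.222998 + 0.790232 = 0.567234.
Q̄ = (S_0/π) × [bracket] = (2403/π) × 0.567234 = 433.88 W/m².
— Configuration B (ϕ=-42.2°):
Solar declination: sin δ = sin ε · sin L_s = sin 49.40° × sin 226.1° = -0.54709, so δ = -33.168°.
cos h₀ = −tan(-42.2°) tan(-33.168°) = -0.5926, h₀ = 2.2051 rad.
Bracket: h₀ sin ϕ sin δ + cos ϕ cos δ sin h₀ = 2.2051×-0.67172×-0.54709 + 0.74080×0.83707×0.80547 = 0.810355 + 0.499473 = 1.309828.
Q̄ = (S_0/π) × [bracket] = (2403/π) × 1.309828 = 1001.9 W/m².
Ratio Q̄_A / Q̄_B = 433.88 / 1001.9 = 0.4331.

Q̄_A / Q̄_B ≈ 0.433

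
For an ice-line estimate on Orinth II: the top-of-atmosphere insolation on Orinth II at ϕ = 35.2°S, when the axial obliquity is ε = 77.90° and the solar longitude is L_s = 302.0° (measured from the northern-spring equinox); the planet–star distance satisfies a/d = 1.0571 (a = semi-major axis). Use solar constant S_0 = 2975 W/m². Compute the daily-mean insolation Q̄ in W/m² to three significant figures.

Solar declination: sin δ = sin ε · sin L_s = sin 77.90° × sin 302.0° = -0.82921, so δ = -56.017°.
cos h₀ = −tan(-35.2°) tan(-56.017°) = -1.0465 ≤ −1 ⇒ polar day, h₀ = π.
Bracket: h₀ sin ϕ sin δ + cos ϕ cos δ sin h₀ = 3.1416×-0.57643×-0.82921 + 0.81714×0.55894×0.00000 = 1.501627 + 0.000000 = 1.501627.
Inverse-square distance factor (a/d)² = 1.0571² = 1.117460.
Q̄ = (S_0/π) × 1.117460 × [bracket] = (2975/π) × 1.117460 × 1.501627 = 1589 W/m².

Q̄ ≈ 1.59e+03 W/m²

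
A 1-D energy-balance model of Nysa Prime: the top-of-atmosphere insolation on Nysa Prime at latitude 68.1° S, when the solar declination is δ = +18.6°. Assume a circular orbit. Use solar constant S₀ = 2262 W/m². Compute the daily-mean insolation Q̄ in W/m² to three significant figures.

cos H₀ = −tan(-68.1°) tan(+18.600°) = 0.8372, H₀ = 0.5787 rad.
Bracket: H₀ sin φ sin δ + cos φ cos δ sin H₀ = 0.5787×-0.92784×0.31896 + 0.37299×0.94777×0.54695 = -0.171263 + 0.193352 = 0.022089.
Q̄ = (S₀/π) × [bracket] = (2262/π) × 0.022089 = 15.90 W/m².

Q̄ ≈ 15.9 W/m²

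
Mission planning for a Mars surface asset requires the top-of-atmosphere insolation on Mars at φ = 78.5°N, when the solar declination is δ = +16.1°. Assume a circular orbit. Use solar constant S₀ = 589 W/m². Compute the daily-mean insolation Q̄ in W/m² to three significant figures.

cos H₀ = −tan(+78.5°) tan(+16.100°) = -1.4187 ≤ −1 ⇒ polar day, H₀ = π.
Bracket: H₀ sin φ sin δ + cos φ cos δ sin H₀ = 3.1416×0.97992×0.27731 + 0.19937×0.96078×0.00000 = 0.853703 + 0.000000 = 0.853703.
Q̄ = (S₀/π) × [bracket] = (589/π) × 0.853703 = 160.1 W/m².

Q̄ ≈ 160 W/m²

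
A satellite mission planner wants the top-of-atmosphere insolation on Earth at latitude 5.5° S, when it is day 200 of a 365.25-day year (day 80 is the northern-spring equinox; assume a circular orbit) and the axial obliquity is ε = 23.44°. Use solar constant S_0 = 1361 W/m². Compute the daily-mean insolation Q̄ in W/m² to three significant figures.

Q̄ ≈ 381 W/m²

Solar longitude: L_s = 360° × (200 − 80)/365.25 = 118.275°.
sin δ = sin 23.44° × sin 118.275° = 0.35033, so δ = +20.507°.
cos h₀ = −tan(-5.5°) tan(+20.507°) = 0.0360, h₀ = 1.5348 rad.
Bracket: h₀ sin ϕ sin δ + cos ϕ cos δ sin h₀ = 1.5348×-0.09585×0.35033 + 0.99540×0.93663×0.99935 = -0.051537 + 0.931715 = 0.880178.
Q̄ = (S_0/π) × [bracket] = (1361/π) × 0.880178 = 381.3 W/m².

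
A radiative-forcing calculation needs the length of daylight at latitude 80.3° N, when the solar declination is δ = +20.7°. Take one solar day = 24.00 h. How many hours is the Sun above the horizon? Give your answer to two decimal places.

24.00 h

Sunrise equation: cos h₀ = −tan ϕ · tan δ = -2.2106 ≤ −1, so the Sun never sets (polar day) and h₀ = π.
Daylight = 2h₀/(2π) × 24.00 h = (3.1416/π) × 24.00 = 24.00 h.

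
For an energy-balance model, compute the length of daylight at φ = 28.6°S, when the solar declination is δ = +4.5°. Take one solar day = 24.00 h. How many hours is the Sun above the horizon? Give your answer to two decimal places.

cos H₀ = −tan φ · tan δ = −tan(-28.6°) × tan(+4.500°) = 0.0429, so H₀ = 1.5279 rad = 87.54°.
Daylight = 2H₀/(2π) × 24.00 h = (1.5279/π) × 24.00 = 11.67 h.

11.67 h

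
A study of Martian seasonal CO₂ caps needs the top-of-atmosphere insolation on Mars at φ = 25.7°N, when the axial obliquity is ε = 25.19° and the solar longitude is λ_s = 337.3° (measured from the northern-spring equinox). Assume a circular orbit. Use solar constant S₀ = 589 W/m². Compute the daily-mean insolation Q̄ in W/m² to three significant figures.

Solar declination: sin δ = sin ε · sin λ_s = sin 25.19° × sin 337.3° = -0.16425, so δ = -9.454°.
cos H₀ = −tan(+25.7°) tan(-9.454°) = 0.0801, H₀ = 1.4906 rad.
Bracket: H₀ sin φ sin δ + cos φ cos δ sin H₀ = 1.4906×0.43366×-0.16425 + 0.90108×0.98642×0.99678 = -0.106173 + 0.885981 = 0.779808.
Q̄ = (S₀/π) × [bracket] = (589/π) × 0.779808 = 146.2 W/m².

Q̄ ≈ 146 W/m²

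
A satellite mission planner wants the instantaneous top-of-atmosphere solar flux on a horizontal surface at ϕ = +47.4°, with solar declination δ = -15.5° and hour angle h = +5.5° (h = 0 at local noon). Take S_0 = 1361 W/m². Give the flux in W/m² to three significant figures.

cos θ_z = sin ϕ sin δ + cos ϕ cos δ cos h = -0.196713 + 0.649255 = 0.452542.
Flux = S_0 · cos θ_z = 1361 × 0.452542 = 615.9 W/m².

616 W/m²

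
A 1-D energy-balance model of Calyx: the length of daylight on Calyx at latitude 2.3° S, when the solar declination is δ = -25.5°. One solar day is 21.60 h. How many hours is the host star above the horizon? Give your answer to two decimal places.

cos H₀ = −tan φ · tan δ = −tan(-2.3°) × tan(-25.500°) = -0.0192, so H₀ = 1.5900 rad = 91.10°.
Daylight = 2H₀/(2π) × 21.60 h = (1.5900/π) × 21.60 = 10.93 h.

10.93 h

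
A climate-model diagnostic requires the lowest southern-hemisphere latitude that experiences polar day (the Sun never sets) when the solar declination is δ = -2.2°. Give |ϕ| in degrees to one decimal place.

Polar day requires cos h₀ = −tan ϕ tan δ ≤ −1, i.e. tan ϕ tan δ ≥ 1.
The boundary is |tan ϕ| · |tan δ| = 1, so |ϕ| = 90° − |δ| = 90° − 2.2° = 87.8° in the southern hemisphere.

|ϕ| = 87.8°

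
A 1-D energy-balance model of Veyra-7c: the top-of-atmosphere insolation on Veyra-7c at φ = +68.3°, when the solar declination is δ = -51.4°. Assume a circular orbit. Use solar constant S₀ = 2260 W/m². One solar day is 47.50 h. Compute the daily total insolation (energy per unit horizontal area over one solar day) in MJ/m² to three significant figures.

cos H₀ = −tan(+68.3°) tan(-51.400°) = 3.1478 ≥ 1 ⇒ polar night, H₀ = 0 and Q̄ = 0.
Daily total = Q̄ × 47.50 h × 3600 s/h = 0.00 MJ/m².

0.00 MJ/m²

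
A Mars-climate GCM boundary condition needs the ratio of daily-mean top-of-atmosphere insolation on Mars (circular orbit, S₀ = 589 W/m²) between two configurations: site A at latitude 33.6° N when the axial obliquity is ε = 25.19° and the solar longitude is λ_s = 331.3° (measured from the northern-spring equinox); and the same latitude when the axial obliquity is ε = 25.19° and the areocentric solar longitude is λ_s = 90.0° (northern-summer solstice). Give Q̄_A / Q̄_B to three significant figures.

Q̄_A / Q̄_B ≈ 0.556

— Configuration A (φ=+33.6°):
Solar declination: sin δ = sin ε · sin λ_s = sin 25.19° × sin 331.3° = -0.20439, so δ = -11.794°.
cos H₀ = −tan(+33.6°) tan(-11.794°) = 0.1387, H₀ = 1.4316 rad.
Bracket: H₀ sin φ sin δ + cos φ cos δ sin H₀ = 1.4316×0.55339×-0.20439 + 0.83292×0.97889×0.99033 = -0.161925 + 0.807453 = 0.645528.
Q̄ = (S₀/π) × [bracket] = (589/π) × 0.645528 = 121.03 W/m².
— Configuration B (φ=+33.6°):
sin δ = sin 25.19° × sin 90.0° = 0.42562, so δ = +25.190°.
cos H₀ = −tan(+33.6°) tan(+25.190°) = -0.3125, H₀ = 1.8886 rad.
Bracket: H₀ sin φ sin δ + cos φ cos δ sin H₀ = 1.8886×0.55339×0.42562 + 0.83292×0.90490×0.94992 = 0.444829 + 0.715964 = 1.160793.
Q̄ = (S₀/π) × [bracket] = (589/π) × 1.160793 = 217.63 W/m².
Ratio Q̄_A / Q̄_B = 121.03 / 217.63 = 0.5561.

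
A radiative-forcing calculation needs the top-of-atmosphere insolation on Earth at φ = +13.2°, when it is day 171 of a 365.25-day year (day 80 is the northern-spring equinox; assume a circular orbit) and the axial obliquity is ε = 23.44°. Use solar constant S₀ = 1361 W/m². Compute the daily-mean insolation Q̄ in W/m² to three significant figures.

Solar longitude: λ_s = 360° × (171 − 80)/365.25 = 89.692°.
sin δ = sin 23.44° × sin 89.692° = 0.39778, so δ = +23.440°.
cos H₀ = −tan(+13.2°) tan(+23.440°) = -0.1017, H₀ = 1.6727 rad.
Bracket: H₀ sin φ sin δ + cos φ cos δ sin H₀ = 1.6727×0.22835×0.39778 + 0.97358×0.91748×0.99482 = 0.151936 + 0.888613 = 1.040549.
Q̄ = (S₀/π) × [bracket] = (1361/π) × 1.040549 = 450.8 W/m².

Q̄ ≈ 451 W/m²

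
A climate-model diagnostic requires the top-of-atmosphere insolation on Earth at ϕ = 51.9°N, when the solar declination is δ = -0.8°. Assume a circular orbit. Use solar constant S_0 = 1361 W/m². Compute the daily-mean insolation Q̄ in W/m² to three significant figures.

cos h₀ = −tan(+51.9°) tan(-0.800°) = 0.0178, h₀ = 1.5530 rad.
Bracket: h₀ sin ϕ sin δ + cos ϕ cos δ sin h₀ = 1.5530×0.78694×-0.01396 + 0.61704×0.99990×0.99984 = -0.017061 + 0.616880 = 0.599819.
Q̄ = (S_0/π) × [bracket] = (1361/π) × 0.599819 = 259.9 W/m².

Q̄ ≈ 260 W/m²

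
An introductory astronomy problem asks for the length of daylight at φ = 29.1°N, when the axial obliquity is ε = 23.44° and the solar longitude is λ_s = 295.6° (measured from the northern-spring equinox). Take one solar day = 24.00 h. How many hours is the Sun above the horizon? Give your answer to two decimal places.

10.35 h

Solar declination: sin δ = sin ε · sin λ_s = sin 23.44° × sin 295.6° = -0.35874, so δ = -21.023°.
cos H₀ = −tan φ · tan δ = −tan(+29.1°) × tan(-21.023°) = 0.2139, so H₀ = 1.3552 rad = 77.65°.
Daylight = 2H₀/(2π) × 24.00 h = (1.3552/π) × 24.00 = 10.35 h.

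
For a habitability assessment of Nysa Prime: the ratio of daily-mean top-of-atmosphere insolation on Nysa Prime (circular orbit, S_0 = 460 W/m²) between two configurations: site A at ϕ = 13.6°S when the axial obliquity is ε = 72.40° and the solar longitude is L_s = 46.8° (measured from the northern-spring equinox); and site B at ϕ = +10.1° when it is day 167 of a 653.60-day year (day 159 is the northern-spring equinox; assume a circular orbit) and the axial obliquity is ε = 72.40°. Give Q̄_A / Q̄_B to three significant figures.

— Configuration A (ϕ=-13.6°):
Solar declination: sin δ = sin ε · sin L_s = sin 72.40° × sin 46.8° = 0.69485, so δ = +44.015°.
cos h₀ = −tan(-13.6°) tan(+44.015°) = 0.2337, h₀ = 1.3349 rad.
Bracket: h₀ sin ϕ sin δ + cos ϕ cos δ sin h₀ = 1.3349×-0.23514×0.69485 + 0.97196×0.71916×0.97230 = -0.218105 + 0.679633 = 0.461528.
Q̄ = (S_0/π) × [bracket] = (460/π) × 0.461528 = 67.578 W/m².
— Configuration B (ϕ=+10.1°):
Solar longitude: L_s = 360° × (167 − 159)/653.60 = 4.406°.
sin δ = sin 72.40° × sin 4.406° = 0.07323, so δ = +4.200°.
cos h₀ = −tan(+10.1°) tan(+4.200°) = -0.0131, h₀ = 1.5839 rad.
Bracket: h₀ sin ϕ sin δ + cos ϕ cos δ sin h₀ = 1.5839×0.17537×0.07323 + 0.98450×0.99731×0.99991 = 0.020341 + 0.981763 = 1.002104.
Q̄ = (S_0/π) × [bracket] = (460/π) × 1.002104 = 146.73 W/m².
Ratio Q̄_A / Q̄_B = 67.578 / 146.73 = 0.4606.

Q̄_A / Q̄_B ≈ 0.461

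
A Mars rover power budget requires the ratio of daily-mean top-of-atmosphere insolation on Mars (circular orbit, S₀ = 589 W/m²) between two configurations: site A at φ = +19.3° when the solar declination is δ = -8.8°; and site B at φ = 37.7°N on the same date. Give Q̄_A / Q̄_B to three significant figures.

Q̄_A / Q̄_B ≈ 1.33

— Configuration A (φ=+19.3°):
cos H₀ = −tan(+19.3°) tan(-8.800°) = 0.0542, H₀ = 1.5166 rad.
Bracket: H₀ sin φ sin δ + cos φ cos δ sin H₀ = 1.5166×0.33051×-0.15299 + 0.94380×0.98823×0.99853 = -0.076686 + 0.931320 = 0.854634.
Q̄ = (S₀/π) × [bracket] = (589/π) × 0.854634 = 160.23 W/m².
— Configuration B (φ=+37.7°):
cos H₀ = −tan(+37.7°) tan(-8.800°) = 0.1196, H₀ = 1.4509 rad.
Bracket: H₀ sin φ sin δ + cos φ cos δ sin H₀ = 1.4509×0.61153×-0.15299 + 0.79122×0.98823×0.99282 = -0.135743 + 0.776293 = 0.640550.
Q̄ = (S₀/π) × [bracket] = (589/π) × 0.640550 = 120.09 W/m².
Ratio Q̄_A / Q̄_B = 160.23 / 120.09 = 1.334.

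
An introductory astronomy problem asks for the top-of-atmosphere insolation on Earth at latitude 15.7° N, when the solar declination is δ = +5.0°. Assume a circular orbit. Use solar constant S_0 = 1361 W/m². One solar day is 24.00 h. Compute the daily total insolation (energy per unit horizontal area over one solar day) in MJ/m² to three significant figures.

37.3 MJ/m²

cos h₀ = −tan(+15.7°) tan(+5.000°) = -0.0246, h₀ = 1.5954 rad.
Bracket: h₀ sin ϕ sin δ + cos ϕ cos δ sin h₀ = 1.5954×0.27060×0.08716 + 0.96269×0.99619×0.99970 = 0.037628 + 0.958734 = 0.996362.
Q̄ = (S_0/π) × [bracket] = (1361/π) × 0.996362 = 431.64 W/m².
Daily total = Q̄ × 24.00 h × 3600 s/h = 431.64 × 24.00 × 3600 / 10⁶ = 37.29 MJ/m².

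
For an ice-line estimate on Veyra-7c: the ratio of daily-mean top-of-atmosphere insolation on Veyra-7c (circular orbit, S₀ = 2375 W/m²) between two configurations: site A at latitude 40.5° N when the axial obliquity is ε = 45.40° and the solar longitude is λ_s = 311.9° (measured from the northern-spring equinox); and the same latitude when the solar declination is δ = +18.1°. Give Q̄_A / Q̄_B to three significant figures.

Q̄_A / Q̄_B ≈ 0.186

— Configuration A (φ=+40.5°):
Solar declination: sin δ = sin ε · sin λ_s = sin 45.40° × sin 311.9° = -0.52997, so δ = -32.003°.
cos H₀ = −tan(+40.5°) tan(-32.003°) = 0.5338, H₀ = 1.0078 rad.
Bracket: H₀ sin φ sin δ + cos φ cos δ sin H₀ = 1.0078×0.64945×-0.52997 + 0.76041×0.84802×0.84564 = -0.346874 + 0.545305 = 0.198431.
Q̄ = (S₀/π) × [bracket] = (2375/π) × 0.198431 = 150.01 W/m².
— Configuration B (φ=+40.5°):
cos H₀ = −tan(+40.5°) tan(+18.100°) = -0.2792, H₀ = 1.8537 rad.
Bracket: H₀ sin φ sin δ + cos φ cos δ sin H₀ = 1.8537×0.64945×0.31068 + 0.76041×0.95052×0.96025 = 0.374023 + 0.694054 = 1.068077.
Q̄ = (S₀/π) × [bracket] = (2375/π) × 1.068077 = 807.45 W/m².
Ratio Q̄_A / Q̄_B = 150.01 / 807.45 = 0.1858.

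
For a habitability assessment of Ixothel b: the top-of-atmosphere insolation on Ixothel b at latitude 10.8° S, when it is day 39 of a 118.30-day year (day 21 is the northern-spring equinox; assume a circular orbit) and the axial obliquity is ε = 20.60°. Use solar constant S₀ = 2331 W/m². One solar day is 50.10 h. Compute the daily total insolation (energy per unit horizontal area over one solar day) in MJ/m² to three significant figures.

Solar longitude: λ_s = 360° × (39 − 21)/118.30 = 54.776°.
sin δ = sin 20.60° × sin 54.776° = 0.28742, so δ = +16.704°.
cos H₀ = −tan(-10.8°) tan(+16.704°) = 0.0572, H₀ = 1.5135 rad.
Bracket: H₀ sin φ sin δ + cos φ cos δ sin H₀ = 1.5135×-0.18738×0.28742 + 0.98229×0.95780×0.99836 = -0.081512 + 0.939294 = 0.857782.
Q̄ = (S₀/π) × [bracket] = (2331/π) × 0.857782 = 636.46 W/m².
Daily total = Q̄ × 50.10 h × 3600 s/h = 636.46 × 50.10 × 3600 / 10⁶ = 114.8 MJ/m².

115 MJ/m²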